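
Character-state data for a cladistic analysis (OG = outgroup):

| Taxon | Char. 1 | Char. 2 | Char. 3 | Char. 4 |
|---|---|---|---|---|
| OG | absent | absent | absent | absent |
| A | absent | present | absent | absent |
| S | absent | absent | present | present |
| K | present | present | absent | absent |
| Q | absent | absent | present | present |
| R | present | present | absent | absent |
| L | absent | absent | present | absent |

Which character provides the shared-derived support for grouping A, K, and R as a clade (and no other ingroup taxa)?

Char. 2

The outgroup has state 'absent' for every character, so 'present' is the derived state throughout.
Char. 1: derived state 'present' in K and R only — synapomorphy for {K, R}.
Char. 2 (derived state 'present') is shared by A, K, and R — a synapomorphy uniting that clade.
Char. 3 (derived state 'present') is shared by L, Q, and S — a synapomorphy uniting that clade.
Char. 4 (derived state 'present') is shared by Q and S — a synapomorphy uniting that clade.
Most parsimonious ingroup topology: ((A,(K,R)),((S,Q),L)).
The clade {A, K, R} is supported by Char. 2: its derived state 'present' occurs in exactly those taxa and in no other taxon (including the outgroup).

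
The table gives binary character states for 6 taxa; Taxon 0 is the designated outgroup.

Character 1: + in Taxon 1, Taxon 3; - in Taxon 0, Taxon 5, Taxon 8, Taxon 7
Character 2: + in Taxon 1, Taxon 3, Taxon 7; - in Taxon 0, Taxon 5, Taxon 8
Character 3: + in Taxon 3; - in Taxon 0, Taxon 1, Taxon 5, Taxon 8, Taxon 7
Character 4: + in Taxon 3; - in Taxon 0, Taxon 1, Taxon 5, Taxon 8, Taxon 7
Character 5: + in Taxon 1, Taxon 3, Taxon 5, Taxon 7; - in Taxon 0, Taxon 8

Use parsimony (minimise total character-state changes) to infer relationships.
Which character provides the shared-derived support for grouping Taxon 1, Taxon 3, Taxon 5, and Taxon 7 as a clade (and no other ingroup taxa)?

Character 5

The outgroup has state '-' for every character, so '+' is the derived state throughout.
Only Taxon 1 and Taxon 3 show the derived state '+' for Character 1, supporting them as a clade.
Only Taxon 1, Taxon 3, and Taxon 7 show the derived state '+' for Character 2, supporting them as a clade.
Character 3 (derived state '+') is unique to Taxon 3 (autapomorphy; uninformative for grouping).
Character 4: derived state '+' in Taxon 3 only — an autapomorphy, so it tells us nothing about relationships among taxa.
Character 5: derived state '+' in Taxon 1, Taxon 3, Taxon 5, and Taxon 7 only — synapomorphy for {Taxon 1, Taxon 3, Taxon 5, Taxon 7}.
Most parsimonious ingroup topology: ((((Taxon 1,Taxon 3),Taxon 7),Taxon 5),Taxon 8).
The clade {Taxon 1, Taxon 3, Taxon 5, Taxon 7} is supported by Character 5: its derived state '+' occurs in exactly those taxa and in no other taxon (including the outgroup).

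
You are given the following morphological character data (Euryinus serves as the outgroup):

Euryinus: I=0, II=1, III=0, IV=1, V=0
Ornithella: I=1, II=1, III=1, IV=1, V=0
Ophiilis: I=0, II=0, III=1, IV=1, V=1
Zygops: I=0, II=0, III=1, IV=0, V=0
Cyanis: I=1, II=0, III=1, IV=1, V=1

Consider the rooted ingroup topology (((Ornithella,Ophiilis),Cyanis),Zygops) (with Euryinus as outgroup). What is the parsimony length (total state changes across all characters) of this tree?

Map each character onto (((Ornithella,Ophiilis),Cyanis),Zygops) (rooted by Euryinus) and count the minimum state changes it requires (Fitch parsimony):
I: 2; II: 2; III: 1; IV: 1; V: 2.
Total tree length = 8.

8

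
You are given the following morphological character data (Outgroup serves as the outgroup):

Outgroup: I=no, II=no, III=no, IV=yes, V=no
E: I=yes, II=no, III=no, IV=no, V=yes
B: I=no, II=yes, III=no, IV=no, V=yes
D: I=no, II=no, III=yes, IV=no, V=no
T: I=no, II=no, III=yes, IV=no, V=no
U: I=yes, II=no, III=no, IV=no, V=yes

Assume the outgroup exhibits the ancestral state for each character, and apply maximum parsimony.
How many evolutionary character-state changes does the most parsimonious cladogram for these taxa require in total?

5

Character polarity is set by the outgroup: the derived state is whichever differs from the outgroup's state, so for IV the derived state is 'no', and for the remaining characters it is 'yes'.
I (derived state 'yes') is shared by E and U — a synapomorphy uniting that clade.
II (derived state 'yes') is unique to B (autapomorphy; uninformative for grouping).
Only D and T show the derived state 'yes' for III, supporting them as a clade.
IV (derived state 'no') is shared by all ingroup taxa — unites the whole ingroup.
V (derived state 'yes') is shared by B, E, and U — a synapomorphy uniting that clade.
Most parsimonious ingroup topology: (((E,U),B),(D,T)).
Changes per character on this tree: I: 1; II: 1; III: 1; IV: 1; V: 1.
Total = 5.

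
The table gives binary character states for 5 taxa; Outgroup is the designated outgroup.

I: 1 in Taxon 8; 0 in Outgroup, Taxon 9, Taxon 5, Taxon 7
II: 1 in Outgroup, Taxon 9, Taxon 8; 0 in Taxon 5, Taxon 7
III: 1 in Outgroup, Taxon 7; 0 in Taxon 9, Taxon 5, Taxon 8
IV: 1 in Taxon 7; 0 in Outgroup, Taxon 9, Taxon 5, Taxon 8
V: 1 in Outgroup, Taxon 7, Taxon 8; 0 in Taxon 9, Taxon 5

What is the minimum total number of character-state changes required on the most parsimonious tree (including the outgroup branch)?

Character polarity is set by the outgroup: the derived state is whichever differs from the outgroup's state, so for II, III, V the derived state is '0', and for the remaining characters it is '1'.
I (derived state '1') is unique to Taxon 8 (autapomorphy; uninformative for grouping).
II (state '0') occurs in Taxon 5 and Taxon 7 but conflicts with the nesting implied by the other characters — most parsimoniously interpreted as homoplasy.
Only Taxon 5, Taxon 8, and Taxon 9 show the derived state '0' for III, supporting them as a clade.
IV (derived state '1') is unique to Taxon 7 (autapomorphy; uninformative for grouping).
V: derived state '0' in Taxon 5 and Taxon 9 only — synapomorphy for {Taxon 5, Taxon 9}.
Most parsimonious ingroup topology: (((Taxon 9,Taxon 5),Taxon 8),Taxon 7).
Changes per character on this tree: I: 1; II: 2; III: 1; IV: 1; V: 1.
Total = 6.

6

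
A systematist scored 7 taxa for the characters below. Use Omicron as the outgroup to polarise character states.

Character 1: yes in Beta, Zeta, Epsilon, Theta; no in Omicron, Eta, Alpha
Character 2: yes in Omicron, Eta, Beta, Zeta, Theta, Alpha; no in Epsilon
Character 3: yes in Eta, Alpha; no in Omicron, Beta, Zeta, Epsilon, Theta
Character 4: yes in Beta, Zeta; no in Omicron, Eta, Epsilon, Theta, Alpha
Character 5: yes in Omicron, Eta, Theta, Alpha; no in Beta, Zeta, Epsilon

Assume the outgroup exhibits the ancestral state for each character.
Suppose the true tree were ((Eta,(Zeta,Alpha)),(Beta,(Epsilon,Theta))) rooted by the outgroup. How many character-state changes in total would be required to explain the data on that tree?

Map each character onto ((Eta,(Zeta,Alpha)),(Beta,(Epsilon,Theta))) (rooted by Omicron) and count the minimum state changes it requires (Fitch parsimony):
Character 1: 2; Character 2: 1; Character 3: 2; Character 4: 2; Character 5: 3.
Total tree length = 10.

10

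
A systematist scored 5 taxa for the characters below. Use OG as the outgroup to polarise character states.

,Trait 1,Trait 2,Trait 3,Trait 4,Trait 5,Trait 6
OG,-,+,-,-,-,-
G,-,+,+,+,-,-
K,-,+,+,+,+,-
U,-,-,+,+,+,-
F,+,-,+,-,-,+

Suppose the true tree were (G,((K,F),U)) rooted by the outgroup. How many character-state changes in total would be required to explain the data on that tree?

Map each character onto (G,((K,F),U)) (rooted by OG) and count the minimum state changes it requires (Fitch parsimony):
Trait 1: 1; Trait 2: 2; Trait 3: 1; Trait 4: 2; Trait 5: 2; Trait 6: 1.
Total tree length = 9.

9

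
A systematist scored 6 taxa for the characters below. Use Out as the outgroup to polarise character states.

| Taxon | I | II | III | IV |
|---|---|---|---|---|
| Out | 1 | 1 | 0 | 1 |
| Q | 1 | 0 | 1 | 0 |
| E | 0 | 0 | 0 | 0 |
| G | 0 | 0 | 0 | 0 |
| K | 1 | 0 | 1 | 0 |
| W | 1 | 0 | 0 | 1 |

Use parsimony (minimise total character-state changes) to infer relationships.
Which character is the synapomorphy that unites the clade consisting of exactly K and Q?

III

Character polarity is set by the outgroup: the derived state is whichever differs from the outgroup's state, so for I, II, IV the derived state is '0', and for the remaining characters it is '1'.
Only E and G show the derived state '0' for I, supporting them as a clade.
All ingroup taxa share the derived state '0' for II; it defines the ingroup but does not resolve relationships within it.
III (derived state '1') is shared by K and Q — a synapomorphy uniting that clade.
IV (derived state '0') is shared by E, G, K, and Q — a synapomorphy uniting that clade.
Most parsimonious ingroup topology: (((Q,K),(E,G)),W).
The clade {K, Q} is supported by III: its derived state '1' occurs in exactly those taxa and in no other taxon (including the outgroup).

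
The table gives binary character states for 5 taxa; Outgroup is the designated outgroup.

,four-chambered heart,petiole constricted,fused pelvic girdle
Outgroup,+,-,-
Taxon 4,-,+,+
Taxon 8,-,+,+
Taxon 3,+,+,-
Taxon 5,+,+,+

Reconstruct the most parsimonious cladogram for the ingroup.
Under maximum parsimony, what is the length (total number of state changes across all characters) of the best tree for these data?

Character polarity is set by the outgroup: the derived state is whichever differs from the outgroup's state, so for four-chambered heart the derived state is '-', and for the remaining characters it is '+'.
four-chambered heart (derived state '-') is shared by Taxon 4 and Taxon 8 — a synapomorphy uniting that clade.
All ingroup taxa share the derived state '+' for petiole constricted; it defines the ingroup but does not resolve relationships within it.
fused pelvic girdle: derived state '+' in Taxon 4, Taxon 5, and Taxon 8 only — synapomorphy for {Taxon 4, Taxon 5, Taxon 8}.
Most parsimonious ingroup topology: (((Taxon 4,Taxon 8),Taxon 5),Taxon 3).
Changes per character on this tree: four-chambered heart: 1; petiole constricted: 1; fused pelvic girdle: 1.
Total = 3.

3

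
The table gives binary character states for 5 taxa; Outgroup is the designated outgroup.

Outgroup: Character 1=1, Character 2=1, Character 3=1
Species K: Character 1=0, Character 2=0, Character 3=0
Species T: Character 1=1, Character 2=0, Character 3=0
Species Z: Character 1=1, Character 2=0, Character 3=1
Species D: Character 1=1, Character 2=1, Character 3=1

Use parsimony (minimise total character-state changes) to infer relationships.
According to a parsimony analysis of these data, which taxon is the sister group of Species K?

The outgroup has state '1' for every character, so '0' is the derived state throughout.
Character 1 (derived state '0') is unique to Species K (autapomorphy; uninformative for grouping).
Only Species K, Species T, and Species Z show the derived state '0' for Character 2, supporting them as a clade.
Character 3 (derived state '0') is shared by Species K and Species T — a synapomorphy uniting that clade.
Most parsimonious ingroup topology: (((Species K,Species T),Species Z),Species D).
Species K and Species T form a cherry on this tree, so they are sister taxa.

Species T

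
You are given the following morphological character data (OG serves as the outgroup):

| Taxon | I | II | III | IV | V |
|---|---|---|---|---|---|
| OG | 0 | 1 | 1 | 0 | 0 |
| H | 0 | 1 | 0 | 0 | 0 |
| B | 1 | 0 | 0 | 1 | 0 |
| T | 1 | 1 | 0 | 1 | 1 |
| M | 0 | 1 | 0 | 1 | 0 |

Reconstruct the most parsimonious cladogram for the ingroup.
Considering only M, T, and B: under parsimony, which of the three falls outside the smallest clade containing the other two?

M

Character polarity is set by the outgroup: the derived state is whichever differs from the outgroup's state, so for II, III the derived state is '0', and for the remaining characters it is '1'.
I: derived state '1' in B and T only — synapomorphy for {B, T}.
II: derived state '0' in B only — an autapomorphy, so it tells us nothing about relationships among taxa.
III (derived state '0') is shared by all ingroup taxa — unites the whole ingroup.
IV: derived state '1' in B, M, and T only — synapomorphy for {B, M, T}.
V: derived state '1' in T only — an autapomorphy, so it tells us nothing about relationships among taxa.
Most parsimonious ingroup topology: (H,((B,T),M)).
T and B share a more recent common ancestor with each other than either does with M, so M is the least closely related of the three.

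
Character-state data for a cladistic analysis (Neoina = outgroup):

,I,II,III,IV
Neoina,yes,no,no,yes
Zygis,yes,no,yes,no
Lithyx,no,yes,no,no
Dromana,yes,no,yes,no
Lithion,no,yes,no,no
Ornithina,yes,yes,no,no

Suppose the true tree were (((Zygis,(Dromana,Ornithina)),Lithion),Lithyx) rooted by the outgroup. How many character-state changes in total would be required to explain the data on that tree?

Map each character onto (((Zygis,(Dromana,Ornithina)),Lithion),Lithyx) (rooted by Neoina) and count the minimum state changes it requires (Fitch parsimony):
I: 2; II: 3; III: 2; IV: 1.
Total tree length = 8.

8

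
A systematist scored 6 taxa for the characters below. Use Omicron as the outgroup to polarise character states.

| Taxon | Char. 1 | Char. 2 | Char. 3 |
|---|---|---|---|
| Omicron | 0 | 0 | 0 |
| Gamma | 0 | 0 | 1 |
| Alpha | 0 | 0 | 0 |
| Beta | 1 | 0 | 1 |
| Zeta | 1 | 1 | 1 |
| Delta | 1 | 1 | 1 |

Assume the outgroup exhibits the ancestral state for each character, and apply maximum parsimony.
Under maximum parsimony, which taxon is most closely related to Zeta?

Delta

The outgroup has state '0' for every character, so '1' is the derived state throughout.
Char. 1: derived state '1' in Beta, Delta, and Zeta only — synapomorphy for {Beta, Delta, Zeta}.
Char. 2: derived state '1' in Delta and Zeta only — synapomorphy for {Delta, Zeta}.
Char. 3 (derived state '1') is shared by Beta, Delta, Gamma, and Zeta — a synapomorphy uniting that clade.
Most parsimonious ingroup topology: ((Gamma,(Beta,(Zeta,Delta))),Alpha).
Zeta and Delta form a cherry on this tree, so they are sister taxa.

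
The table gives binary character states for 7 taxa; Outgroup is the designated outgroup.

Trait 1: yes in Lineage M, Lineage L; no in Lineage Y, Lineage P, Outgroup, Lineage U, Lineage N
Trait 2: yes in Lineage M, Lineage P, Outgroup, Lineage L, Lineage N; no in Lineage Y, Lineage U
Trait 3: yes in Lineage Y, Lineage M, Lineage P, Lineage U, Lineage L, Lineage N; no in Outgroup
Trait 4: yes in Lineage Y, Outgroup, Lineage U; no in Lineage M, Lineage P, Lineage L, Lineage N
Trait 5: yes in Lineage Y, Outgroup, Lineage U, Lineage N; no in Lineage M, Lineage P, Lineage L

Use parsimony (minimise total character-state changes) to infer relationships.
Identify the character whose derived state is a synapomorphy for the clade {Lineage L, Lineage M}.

Trait 1

Character polarity is set by the outgroup: the derived state is whichever differs from the outgroup's state, so for Trait 2, Trait 4, Trait 5 the derived state is 'no', and for the remaining characters it is 'yes'.
Trait 1: derived state 'yes' in Lineage L and Lineage M only — synapomorphy for {Lineage L, Lineage M}.
Trait 2 (derived state 'no') is shared by Lineage U and Lineage Y — a synapomorphy uniting that clade.
All ingroup taxa share the derived state 'yes' for Trait 3; it defines the ingroup but does not resolve relationships within it.
Only Lineage L, Lineage M, Lineage N, and Lineage P show the derived state 'no' for Trait 4, supporting them as a clade.
Trait 5: derived state 'no' in Lineage L, Lineage M, and Lineage P only — synapomorphy for {Lineage L, Lineage M, Lineage P}.
Most parsimonious ingroup topology: ((Lineage U,Lineage Y),(((Lineage L,Lineage M),Lineage P),Lineage N)).
The clade {Lineage L, Lineage M} is supported by Trait 1: its derived state 'yes' occurs in exactly those taxa and in no other taxon (including the outgroup).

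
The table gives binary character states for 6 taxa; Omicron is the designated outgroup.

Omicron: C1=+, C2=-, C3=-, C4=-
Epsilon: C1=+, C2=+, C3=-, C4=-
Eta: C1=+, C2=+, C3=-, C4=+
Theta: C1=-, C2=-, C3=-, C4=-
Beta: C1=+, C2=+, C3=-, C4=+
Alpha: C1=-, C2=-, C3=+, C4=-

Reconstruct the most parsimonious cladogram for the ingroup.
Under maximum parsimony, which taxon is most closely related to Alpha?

Character polarity is set by the outgroup: the derived state is whichever differs from the outgroup's state, so for C1 the derived state is '-', and for the remaining characters it is '+'.
Only Alpha and Theta show the derived state '-' for C1, supporting them as a clade.
Only Beta, Epsilon, and Eta show the derived state '+' for C2, supporting them as a clade.
C3 (derived state '+') is unique to Alpha (autapomorphy; uninformative for grouping).
C4: derived state '+' in Beta and Eta only — synapomorphy for {Beta, Eta}.
Most parsimonious ingroup topology: ((Epsilon,(Eta,Beta)),(Theta,Alpha)).
Alpha and Theta form a cherry on this tree, so they are sister taxa.

Theta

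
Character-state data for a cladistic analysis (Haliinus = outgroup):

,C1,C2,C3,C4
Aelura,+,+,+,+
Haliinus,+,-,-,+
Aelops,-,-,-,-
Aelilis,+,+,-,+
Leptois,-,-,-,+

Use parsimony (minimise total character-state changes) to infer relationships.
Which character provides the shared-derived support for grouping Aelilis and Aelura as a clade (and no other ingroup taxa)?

Character polarity is set by the outgroup: the derived state is whichever differs from the outgroup's state, so for C1, C4 the derived state is '-', and for the remaining characters it is '+'.
Only Aelops and Leptois show the derived state '-' for C1, supporting them as a clade.
Only Aelilis and Aelura show the derived state '+' for C2, supporting them as a clade.
C3: derived state '+' in Aelura only — an autapomorphy, so it tells us nothing about relationships among taxa.
C4 (derived state '-') is unique to Aelops (autapomorphy; uninformative for grouping).
Most parsimonious ingroup topology: ((Aelura,Aelilis),(Leptois,Aelops)).
The clade {Aelilis, Aelura} is supported by C2: its derived state '+' occurs in exactly those taxa and in no other taxon (including the outgroup).

C2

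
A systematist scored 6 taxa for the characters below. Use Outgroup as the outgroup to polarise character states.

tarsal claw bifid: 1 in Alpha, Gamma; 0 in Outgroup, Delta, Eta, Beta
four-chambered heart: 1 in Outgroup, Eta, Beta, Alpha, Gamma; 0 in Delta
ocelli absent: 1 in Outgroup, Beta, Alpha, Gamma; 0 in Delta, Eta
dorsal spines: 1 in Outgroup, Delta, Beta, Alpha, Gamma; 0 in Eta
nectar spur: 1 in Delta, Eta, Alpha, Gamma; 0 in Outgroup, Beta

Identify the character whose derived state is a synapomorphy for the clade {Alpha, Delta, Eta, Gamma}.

nectar spur

Character polarity is set by the outgroup: the derived state is whichever differs from the outgroup's state, so for four-chambered heart, ocelli absent, dorsal spines the derived state is '0', and for the remaining characters it is '1'.
tarsal claw bifid (derived state '1') is shared by Alpha and Gamma — a synapomorphy uniting that clade.
four-chambered heart (derived state '0') is unique to Delta (autapomorphy; uninformative for grouping).
ocelli absent (derived state '0') is shared by Delta and Eta — a synapomorphy uniting that clade.
dorsal spines (derived state '0') is unique to Eta (autapomorphy; uninformative for grouping).
nectar spur: derived state '1' in Alpha, Delta, Eta, and Gamma only — synapomorphy for {Alpha, Delta, Eta, Gamma}.
Most parsimonious ingroup topology: (((Delta,Eta),(Alpha,Gamma)),Beta).
The clade {Alpha, Delta, Eta, Gamma} is supported by nectar spur: its derived state '1' occurs in exactly those taxa and in no other taxon (including the outgroup).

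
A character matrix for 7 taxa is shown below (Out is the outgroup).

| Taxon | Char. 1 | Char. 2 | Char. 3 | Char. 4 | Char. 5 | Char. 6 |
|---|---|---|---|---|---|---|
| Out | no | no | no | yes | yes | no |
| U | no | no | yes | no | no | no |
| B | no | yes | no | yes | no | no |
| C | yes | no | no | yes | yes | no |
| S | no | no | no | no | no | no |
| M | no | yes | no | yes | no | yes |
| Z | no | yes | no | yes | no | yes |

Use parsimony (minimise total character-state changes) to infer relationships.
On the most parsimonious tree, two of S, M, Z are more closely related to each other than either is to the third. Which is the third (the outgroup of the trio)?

S

Character polarity is set by the outgroup: the derived state is whichever differs from the outgroup's state, so for Char. 4, Char. 5 the derived state is 'no', and for the remaining characters it is 'yes'.
Char. 1: derived state 'yes' in C only — an autapomorphy, so it tells us nothing about relationships among taxa.
Only B, M, and Z show the derived state 'yes' for Char. 2, supporting them as a clade.
Char. 3: derived state 'yes' in U only — an autapomorphy, so it tells us nothing about relationships among taxa.
Only S and U show the derived state 'no' for Char. 4, supporting them as a clade.
Only B, M, S, U, and Z show the derived state 'no' for Char. 5, supporting them as a clade.
Char. 6 (derived state 'yes') is shared by M and Z — a synapomorphy uniting that clade.
Most parsimonious ingroup topology: (((U,S),(B,(M,Z))),C).
M and Z share a more recent common ancestor with each other than either does with S, so S is the least closely related of the three.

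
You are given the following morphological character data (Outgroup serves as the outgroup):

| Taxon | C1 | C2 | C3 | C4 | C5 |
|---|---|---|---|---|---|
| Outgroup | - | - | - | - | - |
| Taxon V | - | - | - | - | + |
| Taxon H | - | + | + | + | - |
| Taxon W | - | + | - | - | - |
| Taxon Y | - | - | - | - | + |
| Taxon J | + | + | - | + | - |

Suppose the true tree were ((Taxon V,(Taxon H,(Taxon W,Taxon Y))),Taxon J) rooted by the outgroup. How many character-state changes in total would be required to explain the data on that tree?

9

Map each character onto ((Taxon V,(Taxon H,(Taxon W,Taxon Y))),Taxon J) (rooted by Outgroup) and count the minimum state changes it requires (Fitch parsimony):
C1: 1; C2: 3; C3: 1; C4: 2; C5: 2.
Total tree length = 9.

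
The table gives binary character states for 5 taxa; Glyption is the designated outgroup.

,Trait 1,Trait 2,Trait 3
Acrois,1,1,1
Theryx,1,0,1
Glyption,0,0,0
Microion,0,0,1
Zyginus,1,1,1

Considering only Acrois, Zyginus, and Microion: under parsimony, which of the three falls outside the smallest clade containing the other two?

The outgroup has state '0' for every character, so '1' is the derived state throughout.
Trait 1 (derived state '1') is shared by Acrois, Theryx, and Zyginus — a synapomorphy uniting that clade.
Only Acrois and Zyginus show the derived state '1' for Trait 2, supporting them as a clade.
All ingroup taxa share the derived state '1' for Trait 3; it defines the ingroup but does not resolve relationships within it.
Most parsimonious ingroup topology: (Microion,((Acrois,Zyginus),Theryx)).
Zyginus and Acrois share a more recent common ancestor with each other than either does with Microion, so Microion is the least closely related of the three.

Microion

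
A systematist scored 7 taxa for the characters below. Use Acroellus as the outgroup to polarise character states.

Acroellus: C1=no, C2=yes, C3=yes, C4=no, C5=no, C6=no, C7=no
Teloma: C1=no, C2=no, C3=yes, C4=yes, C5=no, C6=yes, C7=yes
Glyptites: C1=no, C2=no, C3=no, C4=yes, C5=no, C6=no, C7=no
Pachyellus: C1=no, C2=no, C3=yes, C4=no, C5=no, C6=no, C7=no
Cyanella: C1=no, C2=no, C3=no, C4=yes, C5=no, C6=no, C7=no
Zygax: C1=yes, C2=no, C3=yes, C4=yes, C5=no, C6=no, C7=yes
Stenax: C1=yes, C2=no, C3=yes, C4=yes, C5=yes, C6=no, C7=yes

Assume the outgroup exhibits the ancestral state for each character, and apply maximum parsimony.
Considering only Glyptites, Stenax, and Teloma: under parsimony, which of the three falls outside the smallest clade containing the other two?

Character polarity is set by the outgroup: the derived state is whichever differs from the outgroup's state, so for C2, C3 the derived state is 'no', and for the remaining characters it is 'yes'.
Only Stenax and Zygax show the derived state 'yes' for C1, supporting them as a clade.
C2 (derived state 'no') is shared by all ingroup taxa — unites the whole ingroup.
Only Cyanella and Glyptites show the derived state 'no' for C3, supporting them as a clade.
C4 (derived state 'yes') is shared by Cyanella, Glyptites, Stenax, Teloma, and Zygax — a synapomorphy uniting that clade.
C5 (derived state 'yes') is unique to Stenax (autapomorphy; uninformative for grouping).
C6: derived state 'yes' in Teloma only — an autapomorphy, so it tells us nothing about relationships among taxa.
Only Stenax, Teloma, and Zygax show the derived state 'yes' for C7, supporting them as a clade.
Most parsimonious ingroup topology: (((Teloma,(Zygax,Stenax)),(Glyptites,Cyanella)),Pachyellus).
Stenax and Teloma share a more recent common ancestor with each other than either does with Glyptites, so Glyptites is the least closely related of the three.

Glyptites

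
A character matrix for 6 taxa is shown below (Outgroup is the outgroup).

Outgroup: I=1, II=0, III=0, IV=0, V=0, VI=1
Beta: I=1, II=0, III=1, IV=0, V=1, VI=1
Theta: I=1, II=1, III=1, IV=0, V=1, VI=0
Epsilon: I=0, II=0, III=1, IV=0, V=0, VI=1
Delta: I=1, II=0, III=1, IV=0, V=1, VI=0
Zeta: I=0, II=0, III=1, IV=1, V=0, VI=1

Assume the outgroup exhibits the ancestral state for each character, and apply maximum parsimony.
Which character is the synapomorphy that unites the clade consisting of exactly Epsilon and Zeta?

I

Character polarity is set by the outgroup: the derived state is whichever differs from the outgroup's state, so for I, VI the derived state is '0', and for the remaining characters it is '1'.
I (derived state '0') is shared by Epsilon and Zeta — a synapomorphy uniting that clade.
II (derived state '1') is unique to Theta (autapomorphy; uninformative for grouping).
All ingroup taxa share the derived state '1' for III; it defines the ingroup but does not resolve relationships within it.
IV (derived state '1') is unique to Zeta (autapomorphy; uninformative for grouping).
Only Beta, Delta, and Theta show the derived state '1' for V, supporting them as a clade.
Only Delta and Theta show the derived state '0' for VI, supporting them as a clade.
Most parsimonious ingroup topology: ((Beta,(Theta,Delta)),(Epsilon,Zeta)).
The clade {Epsilon, Zeta} is supported by I: its derived state '0' occurs in exactly those taxa and in no other taxon (including the outgroup).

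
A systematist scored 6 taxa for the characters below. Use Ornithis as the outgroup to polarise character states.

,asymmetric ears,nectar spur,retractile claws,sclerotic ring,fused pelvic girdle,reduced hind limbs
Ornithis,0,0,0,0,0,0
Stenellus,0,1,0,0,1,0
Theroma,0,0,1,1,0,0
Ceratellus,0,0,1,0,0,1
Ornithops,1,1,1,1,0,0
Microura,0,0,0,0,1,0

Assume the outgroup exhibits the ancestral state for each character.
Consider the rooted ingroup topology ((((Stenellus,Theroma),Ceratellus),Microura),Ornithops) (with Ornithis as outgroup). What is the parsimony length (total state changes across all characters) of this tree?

Map each character onto ((((Stenellus,Theroma),Ceratellus),Microura),Ornithops) (rooted by Ornithis) and count the minimum state changes it requires (Fitch parsimony):
asymmetric ears: 1; nectar spur: 2; retractile claws: 3; sclerotic ring: 2; fused pelvic girdle: 2; reduced hind limbs: 1.
Total tree length = 11.

11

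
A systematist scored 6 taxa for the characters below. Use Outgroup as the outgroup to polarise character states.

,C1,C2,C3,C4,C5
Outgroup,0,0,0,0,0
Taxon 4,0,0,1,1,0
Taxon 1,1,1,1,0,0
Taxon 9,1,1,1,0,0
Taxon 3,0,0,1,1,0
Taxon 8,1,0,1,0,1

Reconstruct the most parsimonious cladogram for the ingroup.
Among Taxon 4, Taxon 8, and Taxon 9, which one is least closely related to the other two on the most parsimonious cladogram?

Taxon 4

The outgroup has state '0' for every character, so '1' is the derived state throughout.
Only Taxon 1, Taxon 8, and Taxon 9 show the derived state '1' for C1, supporting them as a clade.
Only Taxon 1 and Taxon 9 show the derived state '1' for C2, supporting them as a clade.
C3 (derived state '1') is shared by all ingroup taxa — unites the whole ingroup.
C4: derived state '1' in Taxon 3 and Taxon 4 only — synapomorphy for {Taxon 3, Taxon 4}.
C5: derived state '1' in Taxon 8 only — an autapomorphy, so it tells us nothing about relationships among taxa.
Most parsimonious ingroup topology: ((Taxon 4,Taxon 3),((Taxon 1,Taxon 9),Taxon 8)).
Taxon 8 and Taxon 9 share a more recent common ancestor with each other than either does with Taxon 4, so Taxon 4 is the least closely related of the three.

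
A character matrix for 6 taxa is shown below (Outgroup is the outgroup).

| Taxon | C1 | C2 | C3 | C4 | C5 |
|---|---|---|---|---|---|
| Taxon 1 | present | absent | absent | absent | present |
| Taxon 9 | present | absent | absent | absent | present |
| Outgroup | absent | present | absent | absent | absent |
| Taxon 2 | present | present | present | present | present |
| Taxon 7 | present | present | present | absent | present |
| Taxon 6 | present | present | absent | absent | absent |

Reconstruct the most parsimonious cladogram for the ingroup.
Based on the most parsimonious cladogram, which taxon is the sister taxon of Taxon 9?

Taxon 1

Character polarity is set by the outgroup: the derived state is whichever differs from the outgroup's state, so for C2 the derived state is 'absent', and for the remaining characters it is 'present'.
All ingroup taxa share the derived state 'present' for C1; it defines the ingroup but does not resolve relationships within it.
C2: derived state 'absent' in Taxon 1 and Taxon 9 only — synapomorphy for {Taxon 1, Taxon 9}.
C3: derived state 'present' in Taxon 2 and Taxon 7 only — synapomorphy for {Taxon 2, Taxon 7}.
C4: derived state 'present' in Taxon 2 only — an autapomorphy, so it tells us nothing about relationships among taxa.
Only Taxon 1, Taxon 2, Taxon 7, and Taxon 9 show the derived state 'present' for C5, supporting them as a clade.
Most parsimonious ingroup topology: (Taxon 6,((Taxon 7,Taxon 2),(Taxon 1,Taxon 9))).
Taxon 9 and Taxon 1 form a cherry on this tree, so they are sister taxa.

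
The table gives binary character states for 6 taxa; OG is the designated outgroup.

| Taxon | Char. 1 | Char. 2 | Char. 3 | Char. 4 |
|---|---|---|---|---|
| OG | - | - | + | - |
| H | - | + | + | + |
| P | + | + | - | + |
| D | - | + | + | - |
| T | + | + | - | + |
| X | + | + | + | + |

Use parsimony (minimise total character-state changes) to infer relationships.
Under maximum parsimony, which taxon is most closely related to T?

P

Character polarity is set by the outgroup: the derived state is whichever differs from the outgroup's state, so for Char. 3 the derived state is '-', and for the remaining characters it is '+'.
Char. 1: derived state '+' in P, T, and X only — synapomorphy for {P, T, X}.
All ingroup taxa share the derived state '+' for Char. 2; it defines the ingroup but does not resolve relationships within it.
Only P and T show the derived state '-' for Char. 3, supporting them as a clade.
Only H, P, T, and X show the derived state '+' for Char. 4, supporting them as a clade.
Most parsimonious ingroup topology: ((H,((P,T),X)),D).
T and P form a cherry on this tree, so they are sister taxa.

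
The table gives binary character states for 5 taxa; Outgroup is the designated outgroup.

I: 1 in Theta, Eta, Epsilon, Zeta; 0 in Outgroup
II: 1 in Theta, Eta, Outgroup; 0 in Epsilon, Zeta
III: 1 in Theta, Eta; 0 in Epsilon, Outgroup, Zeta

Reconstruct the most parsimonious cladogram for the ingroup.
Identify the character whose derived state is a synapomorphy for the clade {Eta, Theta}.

Character polarity is set by the outgroup: the derived state is whichever differs from the outgroup's state, so for II the derived state is '0', and for the remaining characters it is '1'.
I (derived state '1') is shared by all ingroup taxa — unites the whole ingroup.
Only Epsilon and Zeta show the derived state '0' for II, supporting them as a clade.
III: derived state '1' in Eta and Theta only — synapomorphy for {Eta, Theta}.
Most parsimonious ingroup topology: ((Eta,Theta),(Epsilon,Zeta)).
The clade {Eta, Theta} is supported by III: its derived state '1' occurs in exactly those taxa and in no other taxon (including the outgroup).

III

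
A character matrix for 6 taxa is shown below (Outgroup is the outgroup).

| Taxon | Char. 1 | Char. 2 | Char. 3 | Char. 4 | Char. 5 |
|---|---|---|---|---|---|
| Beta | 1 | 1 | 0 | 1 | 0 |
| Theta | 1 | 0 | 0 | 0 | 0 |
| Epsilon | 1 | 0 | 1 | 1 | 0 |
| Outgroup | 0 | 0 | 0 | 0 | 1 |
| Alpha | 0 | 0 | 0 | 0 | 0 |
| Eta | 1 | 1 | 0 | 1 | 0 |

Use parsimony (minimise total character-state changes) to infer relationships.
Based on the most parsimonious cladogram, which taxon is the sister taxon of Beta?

Character polarity is set by the outgroup: the derived state is whichever differs from the outgroup's state, so for Char. 5 the derived state is '0', and for the remaining characters it is '1'.
Only Beta, Epsilon, Eta, and Theta show the derived state '1' for Char. 1, supporting them as a clade.
Char. 2: derived state '1' in Beta and Eta only — synapomorphy for {Beta, Eta}.
Char. 3: derived state '1' in Epsilon only — an autapomorphy, so it tells us nothing about relationships among taxa.
Only Beta, Epsilon, and Eta show the derived state '1' for Char. 4, supporting them as a clade.
Char. 5 (derived state '0') is shared by all ingroup taxa — unites the whole ingroup.
Most parsimonious ingroup topology: (((Epsilon,(Eta,Beta)),Theta),Alpha).
Beta and Eta form a cherry on this tree, so they are sister taxa.

Eta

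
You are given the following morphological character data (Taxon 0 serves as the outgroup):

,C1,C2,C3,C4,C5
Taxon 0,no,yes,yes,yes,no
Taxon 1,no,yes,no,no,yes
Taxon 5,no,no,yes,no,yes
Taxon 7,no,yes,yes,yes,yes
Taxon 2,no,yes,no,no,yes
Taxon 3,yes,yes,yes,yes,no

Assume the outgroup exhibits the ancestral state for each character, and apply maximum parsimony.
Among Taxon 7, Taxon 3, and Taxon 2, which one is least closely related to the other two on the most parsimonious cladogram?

Character polarity is set by the outgroup: the derived state is whichever differs from the outgroup's state, so for C2, C3, C4 the derived state is 'no', and for the remaining characters it is 'yes'.
C1 (derived state 'yes') is unique to Taxon 3 (autapomorphy; uninformative for grouping).
C2: derived state 'no' in Taxon 5 only — an autapomorphy, so it tells us nothing about relationships among taxa.
Only Taxon 1 and Taxon 2 show the derived state 'no' for C3, supporting them as a clade.
C4 (derived state 'no') is shared by Taxon 1, Taxon 2, and Taxon 5 — a synapomorphy uniting that clade.
Only Taxon 1, Taxon 2, Taxon 5, and Taxon 7 show the derived state 'yes' for C5, supporting them as a clade.
Most parsimonious ingroup topology: ((((Taxon 1,Taxon 2),Taxon 5),Taxon 7),Taxon 3).
Taxon 7 and Taxon 2 share a more recent common ancestor with each other than either does with Taxon 3, so Taxon 3 is the least closely related of the three.

Taxon 3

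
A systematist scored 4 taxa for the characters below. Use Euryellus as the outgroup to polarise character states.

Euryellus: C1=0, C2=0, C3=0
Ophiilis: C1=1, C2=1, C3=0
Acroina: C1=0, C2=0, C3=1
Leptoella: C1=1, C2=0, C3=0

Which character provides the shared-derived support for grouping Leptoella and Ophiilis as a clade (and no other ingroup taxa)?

The outgroup has state '0' for every character, so '1' is the derived state throughout.
C1: derived state '1' in Leptoella and Ophiilis only — synapomorphy for {Leptoella, Ophiilis}.
C2: derived state '1' in Ophiilis only — an autapomorphy, so it tells us nothing about relationships among taxa.
C3: derived state '1' in Acroina only — an autapomorphy, so it tells us nothing about relationships among taxa.
Most parsimonious ingroup topology: ((Ophiilis,Leptoella),Acroina).
The clade {Leptoella, Ophiilis} is supported by C1: its derived state '1' occurs in exactly those taxa and in no other taxon (including the outgroup).

C1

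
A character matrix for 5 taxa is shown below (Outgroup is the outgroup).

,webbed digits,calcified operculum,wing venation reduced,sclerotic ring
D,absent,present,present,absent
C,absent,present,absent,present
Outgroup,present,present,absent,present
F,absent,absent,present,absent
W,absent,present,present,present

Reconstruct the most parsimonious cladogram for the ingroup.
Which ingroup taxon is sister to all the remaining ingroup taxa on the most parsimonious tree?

Character polarity is set by the outgroup: the derived state is whichever differs from the outgroup's state, so for webbed digits, calcified operculum, sclerotic ring the derived state is 'absent', and for the remaining characters it is 'present'.
webbed digits (derived state 'absent') is shared by all ingroup taxa — unites the whole ingroup.
calcified operculum (derived state 'absent') is unique to F (autapomorphy; uninformative for grouping).
wing venation reduced (derived state 'present') is shared by D, F, and W — a synapomorphy uniting that clade.
Only D and F show the derived state 'absent' for sclerotic ring, supporting them as a clade.
Most parsimonious ingroup topology: (C,((D,F),W)).
C is sister to the clade containing all other ingroup taxa, so it is the earliest-diverging (most basal) ingroup lineage.

C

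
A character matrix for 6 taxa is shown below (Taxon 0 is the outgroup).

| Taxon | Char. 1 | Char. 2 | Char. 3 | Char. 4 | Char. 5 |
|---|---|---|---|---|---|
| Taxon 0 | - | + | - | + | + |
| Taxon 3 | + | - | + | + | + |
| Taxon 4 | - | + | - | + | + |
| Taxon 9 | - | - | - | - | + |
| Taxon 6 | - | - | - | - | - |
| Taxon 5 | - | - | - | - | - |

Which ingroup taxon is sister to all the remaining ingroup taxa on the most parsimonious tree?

Taxon 4

Character polarity is set by the outgroup: the derived state is whichever differs from the outgroup's state, so for Char. 2, Char. 4, Char. 5 the derived state is '-', and for the remaining characters it is '+'.
Char. 1: derived state '+' in Taxon 3 only — an autapomorphy, so it tells us nothing about relationships among taxa.
Char. 2 (derived state '-') is shared by Taxon 3, Taxon 5, Taxon 6, and Taxon 9 — a synapomorphy uniting that clade.
Char. 3: derived state '+' in Taxon 3 only — an autapomorphy, so it tells us nothing about relationships among taxa.
Char. 4 (derived state '-') is shared by Taxon 5, Taxon 6, and Taxon 9 — a synapomorphy uniting that clade.
Only Taxon 5 and Taxon 6 show the derived state '-' for Char. 5, supporting them as a clade.
Most parsimonious ingroup topology: ((Taxon 3,(Taxon 9,(Taxon 6,Taxon 5))),Taxon 4).
Taxon 4 is sister to the clade containing all other ingroup taxa, so it is the earliest-diverging (most basal) ingroup lineage.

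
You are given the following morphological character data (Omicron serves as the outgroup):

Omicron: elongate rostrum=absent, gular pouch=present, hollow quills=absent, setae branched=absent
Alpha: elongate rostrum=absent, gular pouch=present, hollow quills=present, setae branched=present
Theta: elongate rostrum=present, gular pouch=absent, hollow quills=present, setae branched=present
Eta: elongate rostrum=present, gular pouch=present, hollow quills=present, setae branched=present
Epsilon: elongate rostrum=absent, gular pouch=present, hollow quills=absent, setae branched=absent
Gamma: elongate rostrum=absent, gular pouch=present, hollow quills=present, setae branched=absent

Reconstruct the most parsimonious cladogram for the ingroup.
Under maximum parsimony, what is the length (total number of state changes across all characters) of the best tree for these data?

4

Character polarity is set by the outgroup: the derived state is whichever differs from the outgroup's state, so for gular pouch the derived state is 'absent', and for the remaining characters it is 'present'.
elongate rostrum (derived state 'present') is shared by Eta and Theta — a synapomorphy uniting that clade.
gular pouch: derived state 'absent' in Theta only — an autapomorphy, so it tells us nothing about relationships among taxa.
hollow quills: derived state 'present' in Alpha, Eta, Gamma, and Theta only — synapomorphy for {Alpha, Eta, Gamma, Theta}.
Only Alpha, Eta, and Theta show the derived state 'present' for setae branched, supporting them as a clade.
Most parsimonious ingroup topology: (((Alpha,(Theta,Eta)),Gamma),Epsilon).
Changes per character on this tree: elongate rostrum: 1; gular pouch: 1; hollow quills: 1; setae branched: 1.
Total = 4.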